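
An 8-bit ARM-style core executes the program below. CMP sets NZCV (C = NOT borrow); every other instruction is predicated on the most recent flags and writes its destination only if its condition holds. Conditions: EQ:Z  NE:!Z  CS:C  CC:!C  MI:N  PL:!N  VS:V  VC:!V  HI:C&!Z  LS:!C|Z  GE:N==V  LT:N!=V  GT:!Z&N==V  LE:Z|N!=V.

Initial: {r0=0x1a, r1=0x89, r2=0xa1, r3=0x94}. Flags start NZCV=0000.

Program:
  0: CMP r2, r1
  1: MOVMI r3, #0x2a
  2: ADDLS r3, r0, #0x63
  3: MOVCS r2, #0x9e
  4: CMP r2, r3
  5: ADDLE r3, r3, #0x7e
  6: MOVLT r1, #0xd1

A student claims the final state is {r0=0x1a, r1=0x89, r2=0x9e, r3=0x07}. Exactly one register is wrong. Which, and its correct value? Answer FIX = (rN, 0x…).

0: ✓ CMP  NZCV=0010
1: · MOVMI
2: · ADDLS
3: ✓ MOVCS  r2←0x9e
4: ✓ CMP  NZCV=0010
5: · ADDLE
6: · MOVLT

FIX = (r3, 0x94)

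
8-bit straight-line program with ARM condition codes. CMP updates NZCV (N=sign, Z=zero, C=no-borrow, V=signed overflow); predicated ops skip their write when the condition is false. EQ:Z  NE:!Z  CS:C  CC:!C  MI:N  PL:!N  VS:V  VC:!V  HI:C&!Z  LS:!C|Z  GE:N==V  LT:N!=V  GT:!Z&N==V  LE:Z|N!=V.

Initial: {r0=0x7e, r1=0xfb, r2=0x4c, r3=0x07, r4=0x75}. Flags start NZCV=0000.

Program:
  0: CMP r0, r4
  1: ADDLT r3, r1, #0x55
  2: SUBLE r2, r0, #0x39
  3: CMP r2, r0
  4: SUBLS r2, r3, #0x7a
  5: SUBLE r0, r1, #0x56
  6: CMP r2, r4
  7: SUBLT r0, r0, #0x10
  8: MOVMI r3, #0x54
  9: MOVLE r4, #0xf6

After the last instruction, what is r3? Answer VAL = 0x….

0: ✓ CMP  NZCV=0010
1: · ADDLT
2: · SUBLE
3: ✓ CMP  NZCV=1000
4: ✓ SUBLS  r2←0x8d
5: ✓ SUBLE  r0←0xa5
6: ✓ CMP  NZCV=0011
7: ✓ SUBLT  r0←0x95
8: · MOVMI
9: ✓ MOVLE  r4←0xf6

VAL = 0x07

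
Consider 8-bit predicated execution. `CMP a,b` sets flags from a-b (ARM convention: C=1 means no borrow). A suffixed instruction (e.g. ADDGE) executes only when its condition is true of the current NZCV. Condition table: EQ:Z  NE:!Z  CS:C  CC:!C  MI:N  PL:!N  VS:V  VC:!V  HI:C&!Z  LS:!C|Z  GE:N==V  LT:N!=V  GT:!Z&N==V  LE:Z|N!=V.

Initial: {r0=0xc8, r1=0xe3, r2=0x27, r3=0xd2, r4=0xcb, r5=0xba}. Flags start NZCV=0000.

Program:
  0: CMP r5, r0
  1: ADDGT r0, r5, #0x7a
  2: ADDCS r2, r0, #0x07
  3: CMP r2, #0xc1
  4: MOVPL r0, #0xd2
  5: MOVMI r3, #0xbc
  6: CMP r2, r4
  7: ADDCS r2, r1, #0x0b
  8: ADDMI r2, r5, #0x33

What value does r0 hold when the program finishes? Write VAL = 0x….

VAL = 0xd2

[0] flags=1000 → (cmp)
[1] flags=1000 GT?F → skip
[2] flags=1000 CS?F → skip
[3] flags=0000 → (cmp)
[4] flags=0000 PL?T → r0=0xd2
[5] flags=0000 MI?F → skip
[6] flags=0000 → (cmp)
[7] flags=0000 CS?F → skip
[8] flags=0000 MI?F → skip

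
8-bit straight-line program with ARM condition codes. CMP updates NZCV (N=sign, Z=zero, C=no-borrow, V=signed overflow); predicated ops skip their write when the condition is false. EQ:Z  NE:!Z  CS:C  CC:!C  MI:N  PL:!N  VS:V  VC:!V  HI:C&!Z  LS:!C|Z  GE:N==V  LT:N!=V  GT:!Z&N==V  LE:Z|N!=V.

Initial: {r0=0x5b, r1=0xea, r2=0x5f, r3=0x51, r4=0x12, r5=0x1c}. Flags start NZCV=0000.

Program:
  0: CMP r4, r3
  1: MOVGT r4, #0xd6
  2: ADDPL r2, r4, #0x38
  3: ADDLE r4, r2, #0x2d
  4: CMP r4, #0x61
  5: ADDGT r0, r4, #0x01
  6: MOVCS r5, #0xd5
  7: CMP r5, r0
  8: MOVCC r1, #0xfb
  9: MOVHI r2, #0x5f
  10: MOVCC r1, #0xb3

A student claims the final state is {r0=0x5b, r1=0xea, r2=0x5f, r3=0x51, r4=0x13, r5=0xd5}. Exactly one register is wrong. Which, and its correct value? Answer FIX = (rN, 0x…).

0: ✓ CMP  NZCV=1000
1: · MOVGT
2: · ADDPL
3: ✓ ADDLE  r4←0x8c
4: ✓ CMP  NZCV=0011
5: · ADDGT
6: ✓ MOVCS  r5←0xd5
7: ✓ CMP  NZCV=0011
8: · MOVCC
9: ✓ MOVHI  r2←0x5f
10: · MOVCC

FIX = (r4, 0x8c)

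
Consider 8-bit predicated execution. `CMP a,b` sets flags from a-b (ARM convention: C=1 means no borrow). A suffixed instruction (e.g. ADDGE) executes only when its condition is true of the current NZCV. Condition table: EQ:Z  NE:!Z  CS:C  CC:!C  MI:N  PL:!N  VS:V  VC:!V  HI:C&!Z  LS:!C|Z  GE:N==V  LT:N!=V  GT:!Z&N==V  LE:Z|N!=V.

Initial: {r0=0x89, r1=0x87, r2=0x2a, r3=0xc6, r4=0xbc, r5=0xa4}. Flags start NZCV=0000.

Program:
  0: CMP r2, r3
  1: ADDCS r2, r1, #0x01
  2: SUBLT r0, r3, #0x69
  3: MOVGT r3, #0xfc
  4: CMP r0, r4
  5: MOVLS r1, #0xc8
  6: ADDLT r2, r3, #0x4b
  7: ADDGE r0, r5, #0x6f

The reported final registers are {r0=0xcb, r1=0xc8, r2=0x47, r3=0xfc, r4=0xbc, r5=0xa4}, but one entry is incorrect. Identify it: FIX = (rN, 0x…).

[0] flags=0000 → (cmp)
[1] flags=0000 CS?F → skip
[2] flags=0000 LT?F → skip
[3] flags=0000 GT?T → r3=0xfc
[4] flags=1000 → (cmp)
[5] flags=1000 LS?T → r1=0xc8
[6] flags=1000 LT?T → r2=0x47
[7] flags=1000 GE?F → skip

FIX = (r0, 0x89)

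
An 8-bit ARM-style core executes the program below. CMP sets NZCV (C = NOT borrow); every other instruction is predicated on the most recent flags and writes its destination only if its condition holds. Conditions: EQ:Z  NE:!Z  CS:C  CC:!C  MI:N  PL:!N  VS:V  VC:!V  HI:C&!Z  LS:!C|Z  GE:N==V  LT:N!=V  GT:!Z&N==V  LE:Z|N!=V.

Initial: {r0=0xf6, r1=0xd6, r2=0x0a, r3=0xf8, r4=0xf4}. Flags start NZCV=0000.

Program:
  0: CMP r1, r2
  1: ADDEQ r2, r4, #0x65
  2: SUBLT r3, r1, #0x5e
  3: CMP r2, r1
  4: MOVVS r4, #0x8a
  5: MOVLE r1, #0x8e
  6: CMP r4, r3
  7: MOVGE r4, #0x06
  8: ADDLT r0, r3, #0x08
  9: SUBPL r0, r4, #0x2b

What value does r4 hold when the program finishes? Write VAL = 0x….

0: ✓ CMP  NZCV=1010
1: · ADDEQ
2: ✓ SUBLT  r3←0x78
3: ✓ CMP  NZCV=0000
4: · MOVVS
5: · MOVLE
6: ✓ CMP  NZCV=0011
7: · MOVGE
8: ✓ ADDLT  r0←0x80
9: ✓ SUBPL  r0←0xc9

VAL = 0xf4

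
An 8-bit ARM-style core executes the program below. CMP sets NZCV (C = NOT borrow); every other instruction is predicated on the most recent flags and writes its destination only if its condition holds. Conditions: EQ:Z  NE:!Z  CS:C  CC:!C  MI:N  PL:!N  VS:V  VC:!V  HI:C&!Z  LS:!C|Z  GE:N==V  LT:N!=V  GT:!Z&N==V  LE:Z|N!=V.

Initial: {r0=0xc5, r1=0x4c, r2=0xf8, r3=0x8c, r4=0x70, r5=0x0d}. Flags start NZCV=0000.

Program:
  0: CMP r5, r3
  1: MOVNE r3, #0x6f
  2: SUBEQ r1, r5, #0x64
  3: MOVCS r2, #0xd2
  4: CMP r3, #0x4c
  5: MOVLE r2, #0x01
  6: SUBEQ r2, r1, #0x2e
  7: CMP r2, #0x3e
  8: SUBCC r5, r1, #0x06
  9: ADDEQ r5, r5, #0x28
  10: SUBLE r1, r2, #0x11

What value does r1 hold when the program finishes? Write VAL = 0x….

VAL = 0xe7

0: ✓ CMP  NZCV=1001
1: ✓ MOVNE  r3←0x6f
2: · SUBEQ
3: · MOVCS
4: ✓ CMP  NZCV=0010
5: · MOVLE
6: · SUBEQ
7: ✓ CMP  NZCV=1010
8: · SUBCC
9: · ADDEQ
10: ✓ SUBLE  r1←0xe7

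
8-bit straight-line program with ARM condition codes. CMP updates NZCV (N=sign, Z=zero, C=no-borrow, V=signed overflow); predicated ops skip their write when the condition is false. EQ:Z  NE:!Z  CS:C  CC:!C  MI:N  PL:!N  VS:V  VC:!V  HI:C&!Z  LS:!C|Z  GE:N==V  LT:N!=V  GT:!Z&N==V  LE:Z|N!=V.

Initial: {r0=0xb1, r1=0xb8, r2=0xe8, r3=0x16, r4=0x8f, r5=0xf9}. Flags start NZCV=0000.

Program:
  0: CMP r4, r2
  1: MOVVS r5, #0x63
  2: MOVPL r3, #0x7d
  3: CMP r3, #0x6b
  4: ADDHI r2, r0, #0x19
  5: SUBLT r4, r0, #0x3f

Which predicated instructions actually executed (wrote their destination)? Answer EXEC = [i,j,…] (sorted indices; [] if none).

0: ✓ CMP  NZCV=1000
1: · MOVVS
2: · MOVPL
3: ✓ CMP  NZCV=1000
4: · ADDHI
5: ✓ SUBLT  r4←0x72

EXEC = [5]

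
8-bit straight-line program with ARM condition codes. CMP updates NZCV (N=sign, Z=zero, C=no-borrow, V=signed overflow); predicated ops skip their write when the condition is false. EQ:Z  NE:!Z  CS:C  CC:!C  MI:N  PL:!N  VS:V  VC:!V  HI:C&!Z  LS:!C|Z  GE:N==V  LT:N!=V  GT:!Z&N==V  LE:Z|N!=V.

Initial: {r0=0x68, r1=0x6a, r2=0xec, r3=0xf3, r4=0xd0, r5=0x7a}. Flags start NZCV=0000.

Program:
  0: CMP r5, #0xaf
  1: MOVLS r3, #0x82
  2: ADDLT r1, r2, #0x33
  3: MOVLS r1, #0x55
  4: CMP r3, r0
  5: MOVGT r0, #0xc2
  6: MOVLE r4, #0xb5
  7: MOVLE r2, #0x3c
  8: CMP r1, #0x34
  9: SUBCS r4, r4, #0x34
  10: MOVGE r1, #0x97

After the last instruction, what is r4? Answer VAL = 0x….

[0] flags=1001 → (cmp)
[1] flags=1001 LS?T → r3=0x82
[2] flags=1001 LT?F → skip
[3] flags=1001 LS?T → r1=0x55
[4] flags=0011 → (cmp)
[5] flags=0011 GT?F → skip
[6] flags=0011 LE?T → r4=0xb5
[7] flags=0011 LE?T → r2=0x3c
[8] flags=0010 → (cmp)
[9] flags=0010 CS?T → r4=0x81
[10] flags=0010 GE?T → r1=0x97

VAL = 0x81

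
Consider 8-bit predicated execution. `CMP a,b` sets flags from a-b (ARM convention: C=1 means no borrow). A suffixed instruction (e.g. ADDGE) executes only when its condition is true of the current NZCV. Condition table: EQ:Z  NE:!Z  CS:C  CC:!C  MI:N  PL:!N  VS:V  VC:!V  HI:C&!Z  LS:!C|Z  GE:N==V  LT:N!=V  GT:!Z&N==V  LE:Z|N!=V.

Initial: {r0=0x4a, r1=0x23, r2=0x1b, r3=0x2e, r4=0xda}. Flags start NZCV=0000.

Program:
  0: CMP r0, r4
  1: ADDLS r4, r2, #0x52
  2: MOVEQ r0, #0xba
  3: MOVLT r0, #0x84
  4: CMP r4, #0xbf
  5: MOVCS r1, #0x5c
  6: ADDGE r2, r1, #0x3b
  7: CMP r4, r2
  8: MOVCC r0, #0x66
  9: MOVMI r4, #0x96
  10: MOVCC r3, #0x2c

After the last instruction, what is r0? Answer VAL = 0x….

[0] flags=0000 → (cmp)
[1] flags=0000 LS?T → r4=0x6d
[2] flags=0000 EQ?F → skip
[3] flags=0000 LT?F → skip
[4] flags=1001 → (cmp)
[5] flags=1001 CS?F → skip
[6] flags=1001 GE?T → r2=0x5e
[7] flags=0010 → (cmp)
[8] flags=0010 CC?F → skip
[9] flags=0010 MI?F → skip
[10] flags=0010 CC?F → skip

VAL = 0x4a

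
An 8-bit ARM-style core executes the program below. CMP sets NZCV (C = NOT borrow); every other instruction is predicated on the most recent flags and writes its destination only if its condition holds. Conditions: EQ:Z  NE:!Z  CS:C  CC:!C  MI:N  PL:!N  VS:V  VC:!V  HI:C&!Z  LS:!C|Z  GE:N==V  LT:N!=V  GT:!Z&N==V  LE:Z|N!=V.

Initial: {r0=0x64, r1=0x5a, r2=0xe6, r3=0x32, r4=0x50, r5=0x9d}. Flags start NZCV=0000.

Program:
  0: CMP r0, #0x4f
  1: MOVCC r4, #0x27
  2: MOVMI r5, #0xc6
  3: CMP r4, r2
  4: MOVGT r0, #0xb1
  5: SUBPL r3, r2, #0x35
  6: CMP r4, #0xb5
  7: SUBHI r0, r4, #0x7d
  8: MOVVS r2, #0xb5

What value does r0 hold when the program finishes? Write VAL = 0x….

VAL = 0xb1

[0] flags=0010 → (cmp)
[1] flags=0010 CC?F → skip
[2] flags=0010 MI?F → skip
[3] flags=0000 → (cmp)
[4] flags=0000 GT?T → r0=0xb1
[5] flags=0000 PL?T → r3=0xb1
[6] flags=1001 → (cmp)
[7] flags=1001 HI?F → skip
[8] flags=1001 VS?T → r2=0xb5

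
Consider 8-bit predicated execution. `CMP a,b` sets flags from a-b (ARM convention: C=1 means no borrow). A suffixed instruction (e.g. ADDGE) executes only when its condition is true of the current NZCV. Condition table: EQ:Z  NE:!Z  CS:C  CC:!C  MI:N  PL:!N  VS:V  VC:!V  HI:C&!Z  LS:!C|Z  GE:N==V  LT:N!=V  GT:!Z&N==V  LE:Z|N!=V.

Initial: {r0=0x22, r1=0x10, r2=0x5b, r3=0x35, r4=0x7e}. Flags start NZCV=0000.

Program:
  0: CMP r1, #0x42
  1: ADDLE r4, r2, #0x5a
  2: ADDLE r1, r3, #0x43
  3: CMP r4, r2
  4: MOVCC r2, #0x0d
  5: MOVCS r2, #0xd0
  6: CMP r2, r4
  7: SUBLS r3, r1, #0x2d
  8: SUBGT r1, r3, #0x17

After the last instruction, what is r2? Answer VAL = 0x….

VAL = 0xd0

0: ✓ CMP  NZCV=1000
1: ✓ ADDLE  r4←0xb5
2: ✓ ADDLE  r1←0x78
3: ✓ CMP  NZCV=0011
4: · MOVCC
5: ✓ MOVCS  r2←0xd0
6: ✓ CMP  NZCV=0010
7: · SUBLS
8: ✓ SUBGT  r1←0x1e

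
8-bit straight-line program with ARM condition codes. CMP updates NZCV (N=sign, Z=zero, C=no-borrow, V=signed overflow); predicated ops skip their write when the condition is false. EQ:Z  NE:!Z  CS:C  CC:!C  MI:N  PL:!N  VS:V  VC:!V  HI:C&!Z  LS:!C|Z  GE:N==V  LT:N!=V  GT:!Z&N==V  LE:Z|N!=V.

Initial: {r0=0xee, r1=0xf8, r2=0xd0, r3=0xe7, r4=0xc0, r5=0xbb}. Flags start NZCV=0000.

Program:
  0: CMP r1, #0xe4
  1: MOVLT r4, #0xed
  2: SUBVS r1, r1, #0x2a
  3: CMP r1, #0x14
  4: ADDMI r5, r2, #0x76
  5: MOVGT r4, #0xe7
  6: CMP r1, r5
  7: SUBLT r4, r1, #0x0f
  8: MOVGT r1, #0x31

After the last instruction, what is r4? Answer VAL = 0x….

0: ✓ CMP  NZCV=0010
1: · MOVLT
2: · SUBVS
3: ✓ CMP  NZCV=1010
4: ✓ ADDMI  r5←0x46
5: · MOVGT
6: ✓ CMP  NZCV=1010
7: ✓ SUBLT  r4←0xe9
8: · MOVGT

VAL = 0xe9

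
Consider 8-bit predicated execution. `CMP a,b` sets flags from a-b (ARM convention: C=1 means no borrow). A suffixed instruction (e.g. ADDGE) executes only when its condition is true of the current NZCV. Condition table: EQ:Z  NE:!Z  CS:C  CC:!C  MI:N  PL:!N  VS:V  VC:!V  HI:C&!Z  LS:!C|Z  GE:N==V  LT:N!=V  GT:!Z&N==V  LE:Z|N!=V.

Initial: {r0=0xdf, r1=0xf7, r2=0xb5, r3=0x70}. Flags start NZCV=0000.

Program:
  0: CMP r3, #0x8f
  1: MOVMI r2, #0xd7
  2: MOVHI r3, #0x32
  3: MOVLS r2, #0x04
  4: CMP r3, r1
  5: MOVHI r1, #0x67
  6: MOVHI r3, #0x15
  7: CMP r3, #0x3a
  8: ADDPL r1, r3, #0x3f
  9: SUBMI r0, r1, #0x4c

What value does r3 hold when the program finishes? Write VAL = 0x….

0: ✓ CMP  NZCV=1001
1: ✓ MOVMI  r2←0xd7
2: · MOVHI
3: ✓ MOVLS  r2←0x04
4: ✓ CMP  NZCV=0000
5: · MOVHI
6: · MOVHI
7: ✓ CMP  NZCV=0010
8: ✓ ADDPL  r1←0xaf
9: · SUBMI

VAL = 0x70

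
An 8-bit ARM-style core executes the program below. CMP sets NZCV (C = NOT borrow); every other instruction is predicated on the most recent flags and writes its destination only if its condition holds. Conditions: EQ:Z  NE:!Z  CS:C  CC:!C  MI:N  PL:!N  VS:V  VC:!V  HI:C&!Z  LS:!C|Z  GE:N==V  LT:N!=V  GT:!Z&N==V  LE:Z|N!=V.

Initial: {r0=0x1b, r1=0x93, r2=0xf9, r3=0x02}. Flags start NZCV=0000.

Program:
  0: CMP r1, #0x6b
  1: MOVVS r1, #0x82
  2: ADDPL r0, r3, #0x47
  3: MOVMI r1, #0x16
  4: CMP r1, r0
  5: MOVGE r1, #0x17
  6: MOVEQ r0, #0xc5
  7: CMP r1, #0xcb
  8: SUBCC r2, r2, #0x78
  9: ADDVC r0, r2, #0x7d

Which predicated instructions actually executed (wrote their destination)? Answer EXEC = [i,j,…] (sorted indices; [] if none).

EXEC = [1,2,8,9]

0: ✓ CMP  NZCV=0011
1: ✓ MOVVS  r1←0x82
2: ✓ ADDPL  r0←0x49
3: · MOVMI
4: ✓ CMP  NZCV=0011
5: · MOVGE
6: · MOVEQ
7: ✓ CMP  NZCV=1000
8: ✓ SUBCC  r2←0x81
9: ✓ ADDVC  r0←0xfe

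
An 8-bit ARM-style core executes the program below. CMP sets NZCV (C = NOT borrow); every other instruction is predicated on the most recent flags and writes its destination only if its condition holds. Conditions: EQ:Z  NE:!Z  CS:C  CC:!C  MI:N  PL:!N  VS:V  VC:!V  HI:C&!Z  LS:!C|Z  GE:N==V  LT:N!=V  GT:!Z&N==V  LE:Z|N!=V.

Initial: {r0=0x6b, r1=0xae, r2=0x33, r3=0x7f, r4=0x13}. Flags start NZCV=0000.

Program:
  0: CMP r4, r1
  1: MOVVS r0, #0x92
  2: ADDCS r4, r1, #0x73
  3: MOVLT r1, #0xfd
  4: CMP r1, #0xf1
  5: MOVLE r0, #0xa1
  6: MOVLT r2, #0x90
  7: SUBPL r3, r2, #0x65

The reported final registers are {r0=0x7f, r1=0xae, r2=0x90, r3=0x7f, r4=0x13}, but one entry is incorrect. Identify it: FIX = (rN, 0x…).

0: ✓ CMP  NZCV=0000
1: · MOVVS
2: · ADDCS
3: · MOVLT
4: ✓ CMP  NZCV=1000
5: ✓ MOVLE  r0←0xa1
6: ✓ MOVLT  r2←0x90
7: · SUBPL

FIX = (r0, 0xa1)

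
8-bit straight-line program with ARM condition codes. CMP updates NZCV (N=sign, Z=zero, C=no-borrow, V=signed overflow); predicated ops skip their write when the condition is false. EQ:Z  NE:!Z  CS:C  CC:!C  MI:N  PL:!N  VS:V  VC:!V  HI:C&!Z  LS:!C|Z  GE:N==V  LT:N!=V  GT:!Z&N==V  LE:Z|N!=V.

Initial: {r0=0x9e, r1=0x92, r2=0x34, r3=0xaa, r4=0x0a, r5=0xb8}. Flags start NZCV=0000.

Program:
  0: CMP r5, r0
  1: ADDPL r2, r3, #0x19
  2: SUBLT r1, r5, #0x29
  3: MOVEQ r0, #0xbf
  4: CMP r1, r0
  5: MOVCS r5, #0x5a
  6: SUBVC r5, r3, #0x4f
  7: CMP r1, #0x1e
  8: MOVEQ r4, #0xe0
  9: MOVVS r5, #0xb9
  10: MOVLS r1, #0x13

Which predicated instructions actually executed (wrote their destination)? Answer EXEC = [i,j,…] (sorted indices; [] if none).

EXEC = [1,6,9]

0: ✓ CMP  NZCV=0010
1: ✓ ADDPL  r2←0xc3
2: · SUBLT
3: · MOVEQ
4: ✓ CMP  NZCV=1000
5: · MOVCS
6: ✓ SUBVC  r5←0x5b
7: ✓ CMP  NZCV=0011
8: · MOVEQ
9: ✓ MOVVS  r5←0xb9
10: · MOVLS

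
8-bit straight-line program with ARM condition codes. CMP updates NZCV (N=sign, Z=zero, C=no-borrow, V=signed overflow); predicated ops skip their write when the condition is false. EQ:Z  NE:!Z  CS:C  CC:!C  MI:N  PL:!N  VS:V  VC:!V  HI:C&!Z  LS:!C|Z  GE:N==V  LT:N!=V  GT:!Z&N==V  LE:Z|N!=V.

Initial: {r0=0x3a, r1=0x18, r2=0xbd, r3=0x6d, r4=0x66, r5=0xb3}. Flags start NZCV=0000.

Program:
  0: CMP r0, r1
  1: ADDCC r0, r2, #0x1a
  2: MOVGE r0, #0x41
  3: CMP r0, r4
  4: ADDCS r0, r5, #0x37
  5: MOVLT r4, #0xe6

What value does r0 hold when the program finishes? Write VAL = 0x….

VAL = 0x41

0: ✓ CMP  NZCV=0010
1: · ADDCC
2: ✓ MOVGE  r0←0x41
3: ✓ CMP  NZCV=1000
4: · ADDCS
5: ✓ MOVLT  r4←0xe6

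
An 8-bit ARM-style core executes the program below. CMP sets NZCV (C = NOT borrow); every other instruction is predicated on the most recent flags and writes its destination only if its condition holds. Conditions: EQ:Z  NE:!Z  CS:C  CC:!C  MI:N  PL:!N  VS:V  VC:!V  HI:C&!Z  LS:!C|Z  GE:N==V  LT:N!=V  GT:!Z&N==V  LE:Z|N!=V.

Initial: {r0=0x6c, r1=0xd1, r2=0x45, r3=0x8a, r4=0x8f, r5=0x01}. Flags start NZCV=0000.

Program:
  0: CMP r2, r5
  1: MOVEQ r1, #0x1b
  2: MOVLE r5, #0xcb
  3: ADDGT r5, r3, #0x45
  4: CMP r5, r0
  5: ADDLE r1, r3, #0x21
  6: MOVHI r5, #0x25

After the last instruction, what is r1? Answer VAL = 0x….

0: ✓ CMP  NZCV=0010
1: · MOVEQ
2: · MOVLE
3: ✓ ADDGT  r5←0xcf
4: ✓ CMP  NZCV=0011
5: ✓ ADDLE  r1←0xab
6: ✓ MOVHI  r5←0x25

VAL = 0xab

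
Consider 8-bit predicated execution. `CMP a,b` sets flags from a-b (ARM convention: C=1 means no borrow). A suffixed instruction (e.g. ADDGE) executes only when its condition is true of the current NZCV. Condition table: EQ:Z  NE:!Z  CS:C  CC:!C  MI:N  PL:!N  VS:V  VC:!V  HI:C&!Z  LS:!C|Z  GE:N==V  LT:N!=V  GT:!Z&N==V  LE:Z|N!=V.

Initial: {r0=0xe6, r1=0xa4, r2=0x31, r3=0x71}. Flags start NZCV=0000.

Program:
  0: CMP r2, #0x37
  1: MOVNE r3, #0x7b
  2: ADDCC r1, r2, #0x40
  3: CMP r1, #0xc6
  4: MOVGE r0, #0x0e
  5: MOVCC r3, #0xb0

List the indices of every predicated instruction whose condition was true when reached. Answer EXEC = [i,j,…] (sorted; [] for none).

0: ✓ CMP  NZCV=1000
1: ✓ MOVNE  r3←0x7b
2: ✓ ADDCC  r1←0x71
3: ✓ CMP  NZCV=1001
4: ✓ MOVGE  r0←0x0e
5: ✓ MOVCC  r3←0xb0

EXEC = [1,2,4,5]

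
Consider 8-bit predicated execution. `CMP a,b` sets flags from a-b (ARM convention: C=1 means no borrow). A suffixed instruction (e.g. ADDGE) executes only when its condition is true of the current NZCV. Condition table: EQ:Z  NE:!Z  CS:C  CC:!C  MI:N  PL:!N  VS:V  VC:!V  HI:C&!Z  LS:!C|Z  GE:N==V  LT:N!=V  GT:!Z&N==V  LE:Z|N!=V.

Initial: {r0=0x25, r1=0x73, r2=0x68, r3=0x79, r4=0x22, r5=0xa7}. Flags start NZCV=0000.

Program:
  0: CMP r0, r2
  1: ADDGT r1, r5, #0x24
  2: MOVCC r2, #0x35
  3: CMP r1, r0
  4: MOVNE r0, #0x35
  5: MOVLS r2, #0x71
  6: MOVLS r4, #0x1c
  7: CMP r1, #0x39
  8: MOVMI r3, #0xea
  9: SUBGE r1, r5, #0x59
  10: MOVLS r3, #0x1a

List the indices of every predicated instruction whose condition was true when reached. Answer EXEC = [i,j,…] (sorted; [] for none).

EXEC = [2,4,9]

[0] flags=1000 → (cmp)
[1] flags=1000 GT?F → skip
[2] flags=1000 CC?T → r2=0x35
[3] flags=0010 → (cmp)
[4] flags=0010 NE?T → r0=0x35
[5] flags=0010 LS?F → skip
[6] flags=0010 LS?F → skip
[7] flags=0010 → (cmp)
[8] flags=0010 MI?F → skip
[9] flags=0010 GE?T → r1=0x4e
[10] flags=0010 LS?F → skip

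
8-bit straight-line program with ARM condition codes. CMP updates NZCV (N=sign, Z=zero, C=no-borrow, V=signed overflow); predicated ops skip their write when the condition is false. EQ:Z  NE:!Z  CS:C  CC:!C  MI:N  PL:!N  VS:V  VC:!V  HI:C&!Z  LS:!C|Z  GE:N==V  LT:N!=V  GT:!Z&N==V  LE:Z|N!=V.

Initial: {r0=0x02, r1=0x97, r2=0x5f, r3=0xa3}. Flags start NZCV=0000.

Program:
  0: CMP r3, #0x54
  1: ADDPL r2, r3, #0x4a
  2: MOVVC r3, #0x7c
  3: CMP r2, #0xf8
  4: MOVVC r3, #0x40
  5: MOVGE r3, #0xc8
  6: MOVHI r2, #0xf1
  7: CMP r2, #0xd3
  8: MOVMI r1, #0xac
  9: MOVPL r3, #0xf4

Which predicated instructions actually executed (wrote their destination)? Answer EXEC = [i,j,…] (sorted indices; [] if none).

0: ✓ CMP  NZCV=0011
1: ✓ ADDPL  r2←0xed
2: · MOVVC
3: ✓ CMP  NZCV=1000
4: ✓ MOVVC  r3←0x40
5: · MOVGE
6: · MOVHI
7: ✓ CMP  NZCV=0010
8: · MOVMI
9: ✓ MOVPL  r3←0xf4

EXEC = [1,4,9]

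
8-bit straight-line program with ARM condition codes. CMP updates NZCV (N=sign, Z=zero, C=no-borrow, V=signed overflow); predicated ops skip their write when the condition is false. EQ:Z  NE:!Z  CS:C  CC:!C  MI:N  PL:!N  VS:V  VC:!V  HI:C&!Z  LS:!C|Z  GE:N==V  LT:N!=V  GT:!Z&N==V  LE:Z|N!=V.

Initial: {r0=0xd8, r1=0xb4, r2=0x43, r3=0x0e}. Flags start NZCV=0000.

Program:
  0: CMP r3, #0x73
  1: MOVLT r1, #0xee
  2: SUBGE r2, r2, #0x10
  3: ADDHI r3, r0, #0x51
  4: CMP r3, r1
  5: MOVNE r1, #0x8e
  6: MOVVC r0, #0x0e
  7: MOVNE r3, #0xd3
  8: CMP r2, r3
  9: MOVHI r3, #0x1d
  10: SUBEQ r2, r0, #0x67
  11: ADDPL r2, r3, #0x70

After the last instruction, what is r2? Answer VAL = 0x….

VAL = 0x43

0: ✓ CMP  NZCV=1000
1: ✓ MOVLT  r1←0xee
2: · SUBGE
3: · ADDHI
4: ✓ CMP  NZCV=0000
5: ✓ MOVNE  r1←0x8e
6: ✓ MOVVC  r0←0x0e
7: ✓ MOVNE  r3←0xd3
8: ✓ CMP  NZCV=0000
9: · MOVHI
10: · SUBEQ
11: ✓ ADDPL  r2←0x43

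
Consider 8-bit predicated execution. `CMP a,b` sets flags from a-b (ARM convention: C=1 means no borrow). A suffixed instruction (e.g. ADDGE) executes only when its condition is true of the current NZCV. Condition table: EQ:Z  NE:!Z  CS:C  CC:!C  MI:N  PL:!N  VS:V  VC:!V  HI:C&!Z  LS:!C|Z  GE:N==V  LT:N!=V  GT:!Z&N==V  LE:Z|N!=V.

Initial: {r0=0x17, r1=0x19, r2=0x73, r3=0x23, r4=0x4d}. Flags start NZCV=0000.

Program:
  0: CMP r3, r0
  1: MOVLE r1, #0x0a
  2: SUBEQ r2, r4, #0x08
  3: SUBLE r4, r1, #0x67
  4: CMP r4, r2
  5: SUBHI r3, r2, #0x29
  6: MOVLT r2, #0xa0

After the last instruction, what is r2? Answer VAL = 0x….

[0] flags=0010 → (cmp)
[1] flags=0010 LE?F → skip
[2] flags=0010 EQ?F → skip
[3] flags=0010 LE?F → skip
[4] flags=1000 → (cmp)
[5] flags=1000 HI?F → skip
[6] flags=1000 LT?T → r2=0xa0

VAL = 0xa0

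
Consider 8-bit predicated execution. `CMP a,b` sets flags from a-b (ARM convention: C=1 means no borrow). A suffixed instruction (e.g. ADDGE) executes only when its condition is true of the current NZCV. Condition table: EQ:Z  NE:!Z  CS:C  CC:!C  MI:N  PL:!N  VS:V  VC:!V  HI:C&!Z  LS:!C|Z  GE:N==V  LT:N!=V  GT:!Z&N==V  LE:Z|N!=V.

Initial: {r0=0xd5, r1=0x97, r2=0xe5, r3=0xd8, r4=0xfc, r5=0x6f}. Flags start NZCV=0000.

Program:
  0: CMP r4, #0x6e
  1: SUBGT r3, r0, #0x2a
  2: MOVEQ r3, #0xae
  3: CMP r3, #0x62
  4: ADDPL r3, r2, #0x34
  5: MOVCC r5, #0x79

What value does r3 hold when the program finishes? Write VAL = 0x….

VAL = 0x19

[0] flags=1010 → (cmp)
[1] flags=1010 GT?F → skip
[2] flags=1010 EQ?F → skip
[3] flags=0011 → (cmp)
[4] flags=0011 PL?T → r3=0x19
[5] flags=0011 CC?F → skip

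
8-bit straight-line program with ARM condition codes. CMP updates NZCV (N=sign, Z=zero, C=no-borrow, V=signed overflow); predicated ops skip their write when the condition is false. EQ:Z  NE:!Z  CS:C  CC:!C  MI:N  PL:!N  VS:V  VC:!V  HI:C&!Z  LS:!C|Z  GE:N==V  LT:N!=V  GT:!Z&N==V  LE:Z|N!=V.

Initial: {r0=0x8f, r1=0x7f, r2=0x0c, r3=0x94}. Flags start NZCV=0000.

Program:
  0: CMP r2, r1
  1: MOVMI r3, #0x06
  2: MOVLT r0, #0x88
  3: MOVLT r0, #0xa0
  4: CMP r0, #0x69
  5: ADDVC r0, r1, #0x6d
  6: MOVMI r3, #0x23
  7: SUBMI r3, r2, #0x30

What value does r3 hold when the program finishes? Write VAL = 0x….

VAL = 0x06

[0] flags=1000 → (cmp)
[1] flags=1000 MI?T → r3=0x06
[2] flags=1000 LT?T → r0=0x88
[3] flags=1000 LT?T → r0=0xa0
[4] flags=0011 → (cmp)
[5] flags=0011 VC?F → skip
[6] flags=0011 MI?F → skip
[7] flags=0011 MI?F → skip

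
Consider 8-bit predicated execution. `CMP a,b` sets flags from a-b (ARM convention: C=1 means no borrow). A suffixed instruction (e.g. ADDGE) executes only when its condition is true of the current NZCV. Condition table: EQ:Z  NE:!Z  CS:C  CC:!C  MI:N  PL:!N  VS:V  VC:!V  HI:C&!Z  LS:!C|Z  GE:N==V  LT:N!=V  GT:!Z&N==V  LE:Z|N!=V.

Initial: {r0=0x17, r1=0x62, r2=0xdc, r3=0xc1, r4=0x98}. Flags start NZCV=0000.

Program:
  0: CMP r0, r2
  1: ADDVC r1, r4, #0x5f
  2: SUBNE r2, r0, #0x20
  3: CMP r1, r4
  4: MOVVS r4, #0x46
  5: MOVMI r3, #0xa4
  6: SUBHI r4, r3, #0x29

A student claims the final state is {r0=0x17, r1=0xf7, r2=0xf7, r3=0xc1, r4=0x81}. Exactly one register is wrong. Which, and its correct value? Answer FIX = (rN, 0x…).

FIX = (r4, 0x98)

0: ✓ CMP  NZCV=0000
1: ✓ ADDVC  r1←0xf7
2: ✓ SUBNE  r2←0xf7
3: ✓ CMP  NZCV=0010
4: · MOVVS
5: · MOVMI
6: ✓ SUBHI  r4←0x98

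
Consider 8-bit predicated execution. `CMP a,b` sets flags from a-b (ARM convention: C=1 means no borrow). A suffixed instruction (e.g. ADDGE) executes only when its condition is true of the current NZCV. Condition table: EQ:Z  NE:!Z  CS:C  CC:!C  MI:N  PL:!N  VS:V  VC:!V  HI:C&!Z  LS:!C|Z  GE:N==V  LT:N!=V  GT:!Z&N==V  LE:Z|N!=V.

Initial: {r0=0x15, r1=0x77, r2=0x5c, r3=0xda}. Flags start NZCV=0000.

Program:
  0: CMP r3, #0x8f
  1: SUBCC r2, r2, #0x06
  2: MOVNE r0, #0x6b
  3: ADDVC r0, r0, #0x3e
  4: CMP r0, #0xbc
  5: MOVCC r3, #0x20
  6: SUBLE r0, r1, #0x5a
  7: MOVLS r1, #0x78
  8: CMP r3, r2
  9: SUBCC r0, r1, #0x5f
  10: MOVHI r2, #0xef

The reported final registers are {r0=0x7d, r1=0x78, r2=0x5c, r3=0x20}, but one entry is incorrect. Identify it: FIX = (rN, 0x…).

FIX = (r0, 0x19)

0: ✓ CMP  NZCV=0010
1: · SUBCC
2: ✓ MOVNE  r0←0x6b
3: ✓ ADDVC  r0←0xa9
4: ✓ CMP  NZCV=1000
5: ✓ MOVCC  r3←0x20
6: ✓ SUBLE  r0←0x1d
7: ✓ MOVLS  r1←0x78
8: ✓ CMP  NZCV=1000
9: ✓ SUBCC  r0←0x19
10: · MOVHI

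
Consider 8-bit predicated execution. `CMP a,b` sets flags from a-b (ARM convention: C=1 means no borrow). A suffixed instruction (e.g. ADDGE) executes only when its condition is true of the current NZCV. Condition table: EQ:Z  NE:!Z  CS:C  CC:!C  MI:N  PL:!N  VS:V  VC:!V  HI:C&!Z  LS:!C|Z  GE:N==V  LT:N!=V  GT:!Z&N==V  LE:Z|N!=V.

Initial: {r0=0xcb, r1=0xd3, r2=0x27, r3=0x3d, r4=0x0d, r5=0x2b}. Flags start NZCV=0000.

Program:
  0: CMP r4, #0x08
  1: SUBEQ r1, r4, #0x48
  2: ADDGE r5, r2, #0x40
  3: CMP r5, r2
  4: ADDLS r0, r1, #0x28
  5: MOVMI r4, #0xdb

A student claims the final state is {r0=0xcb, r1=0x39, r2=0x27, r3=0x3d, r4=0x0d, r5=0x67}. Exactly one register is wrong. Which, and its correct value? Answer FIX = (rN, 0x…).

FIX = (r1, 0xd3)

[0] flags=0010 → (cmp)
[1] flags=0010 EQ?F → skip
[2] flags=0010 GE?T → r5=0x67
[3] flags=0010 → (cmp)
[4] flags=0010 LS?F → skip
[5] flags=0010 MI?F → skip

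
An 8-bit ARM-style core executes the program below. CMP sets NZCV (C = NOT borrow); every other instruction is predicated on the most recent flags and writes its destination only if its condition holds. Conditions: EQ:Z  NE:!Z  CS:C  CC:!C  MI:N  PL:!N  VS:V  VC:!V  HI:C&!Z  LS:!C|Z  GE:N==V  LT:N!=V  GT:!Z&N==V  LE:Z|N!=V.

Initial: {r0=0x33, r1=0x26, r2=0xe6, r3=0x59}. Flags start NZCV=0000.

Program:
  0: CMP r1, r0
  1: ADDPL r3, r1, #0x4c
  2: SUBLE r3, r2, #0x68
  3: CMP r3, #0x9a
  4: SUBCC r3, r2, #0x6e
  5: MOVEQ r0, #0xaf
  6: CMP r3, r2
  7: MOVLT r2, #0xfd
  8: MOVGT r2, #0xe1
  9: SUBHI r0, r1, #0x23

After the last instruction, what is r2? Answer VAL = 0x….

[0] flags=1000 → (cmp)
[1] flags=1000 PL?F → skip
[2] flags=1000 LE?T → r3=0x7e
[3] flags=1001 → (cmp)
[4] flags=1001 CC?T → r3=0x78
[5] flags=1001 EQ?F → skip
[6] flags=1001 → (cmp)
[7] flags=1001 LT?F → skip
[8] flags=1001 GT?T → r2=0xe1
[9] flags=1001 HI?F → skip

VAL = 0xe1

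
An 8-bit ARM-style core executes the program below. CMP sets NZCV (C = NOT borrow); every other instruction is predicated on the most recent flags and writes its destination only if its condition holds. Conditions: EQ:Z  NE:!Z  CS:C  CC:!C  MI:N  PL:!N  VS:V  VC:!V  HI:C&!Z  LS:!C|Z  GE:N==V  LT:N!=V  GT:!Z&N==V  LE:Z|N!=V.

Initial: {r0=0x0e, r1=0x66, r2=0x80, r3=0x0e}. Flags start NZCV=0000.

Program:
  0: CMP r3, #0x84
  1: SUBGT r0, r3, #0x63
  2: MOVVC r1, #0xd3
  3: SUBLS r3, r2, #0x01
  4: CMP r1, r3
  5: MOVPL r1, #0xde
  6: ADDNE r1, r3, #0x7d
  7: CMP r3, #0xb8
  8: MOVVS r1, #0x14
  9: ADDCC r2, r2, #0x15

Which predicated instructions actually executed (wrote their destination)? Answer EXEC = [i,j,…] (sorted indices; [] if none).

EXEC = [1,3,6,8,9]

[0] flags=1001 → (cmp)
[1] flags=1001 GT?T → r0=0xab
[2] flags=1001 VC?F → skip
[3] flags=1001 LS?T → r3=0x7f
[4] flags=1000 → (cmp)
[5] flags=1000 PL?F → skip
[6] flags=1000 NE?T → r1=0xfc
[7] flags=1001 → (cmp)
[8] flags=1001 VS?T → r1=0x14
[9] flags=1001 CC?T → r2=0x95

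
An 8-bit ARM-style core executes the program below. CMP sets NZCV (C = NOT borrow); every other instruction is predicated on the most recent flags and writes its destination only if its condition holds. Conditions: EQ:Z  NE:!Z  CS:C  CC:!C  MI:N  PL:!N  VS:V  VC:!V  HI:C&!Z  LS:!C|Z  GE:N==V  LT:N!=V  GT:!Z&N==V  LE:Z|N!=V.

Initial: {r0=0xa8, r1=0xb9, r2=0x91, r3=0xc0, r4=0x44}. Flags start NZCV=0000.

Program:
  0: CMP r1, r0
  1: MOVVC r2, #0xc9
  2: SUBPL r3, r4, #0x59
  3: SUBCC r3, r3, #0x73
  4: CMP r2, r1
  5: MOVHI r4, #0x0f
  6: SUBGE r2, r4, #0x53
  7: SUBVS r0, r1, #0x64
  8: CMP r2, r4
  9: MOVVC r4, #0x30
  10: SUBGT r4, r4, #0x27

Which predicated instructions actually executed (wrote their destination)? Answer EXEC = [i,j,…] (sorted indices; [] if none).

EXEC = [1,2,5,6,9]

0: ✓ CMP  NZCV=0010
1: ✓ MOVVC  r2←0xc9
2: ✓ SUBPL  r3←0xeb
3: · SUBCC
4: ✓ CMP  NZCV=0010
5: ✓ MOVHI  r4←0x0f
6: ✓ SUBGE  r2←0xbc
7: · SUBVS
8: ✓ CMP  NZCV=1010
9: ✓ MOVVC  r4←0x30
10: · SUBGT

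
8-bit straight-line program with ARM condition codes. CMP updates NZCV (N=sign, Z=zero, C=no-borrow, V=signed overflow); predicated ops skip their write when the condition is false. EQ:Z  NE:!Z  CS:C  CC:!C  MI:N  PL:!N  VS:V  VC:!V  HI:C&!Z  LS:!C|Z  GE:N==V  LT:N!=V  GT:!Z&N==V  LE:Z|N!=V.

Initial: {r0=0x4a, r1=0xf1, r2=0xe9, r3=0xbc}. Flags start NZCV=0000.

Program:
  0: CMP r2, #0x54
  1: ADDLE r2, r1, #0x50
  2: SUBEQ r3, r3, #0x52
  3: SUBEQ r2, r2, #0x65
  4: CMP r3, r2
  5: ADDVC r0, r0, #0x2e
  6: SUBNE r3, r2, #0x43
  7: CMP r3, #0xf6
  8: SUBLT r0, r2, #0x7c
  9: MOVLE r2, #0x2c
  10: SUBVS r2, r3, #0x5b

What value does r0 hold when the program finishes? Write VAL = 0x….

VAL = 0x4a

[0] flags=1010 → (cmp)
[1] flags=1010 LE?T → r2=0x41
[2] flags=1010 EQ?F → skip
[3] flags=1010 EQ?F → skip
[4] flags=0011 → (cmp)
[5] flags=0011 VC?F → skip
[6] flags=0011 NE?T → r3=0xfe
[7] flags=0010 → (cmp)
[8] flags=0010 LT?F → skip
[9] flags=0010 LE?F → skip
[10] flags=0010 VS?F → skip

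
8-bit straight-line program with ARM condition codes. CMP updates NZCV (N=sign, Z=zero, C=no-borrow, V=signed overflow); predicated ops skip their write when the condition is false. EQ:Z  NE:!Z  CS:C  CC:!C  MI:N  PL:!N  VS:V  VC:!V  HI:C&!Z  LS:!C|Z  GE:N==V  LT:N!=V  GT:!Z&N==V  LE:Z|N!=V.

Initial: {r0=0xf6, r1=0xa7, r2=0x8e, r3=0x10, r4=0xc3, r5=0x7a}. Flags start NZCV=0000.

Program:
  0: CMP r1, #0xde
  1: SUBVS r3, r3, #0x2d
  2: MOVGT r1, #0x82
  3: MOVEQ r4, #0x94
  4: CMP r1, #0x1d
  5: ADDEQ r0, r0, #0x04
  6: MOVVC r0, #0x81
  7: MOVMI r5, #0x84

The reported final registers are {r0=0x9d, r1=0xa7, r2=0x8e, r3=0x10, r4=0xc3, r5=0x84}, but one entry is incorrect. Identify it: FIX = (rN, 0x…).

0: ✓ CMP  NZCV=1000
1: · SUBVS
2: · MOVGT
3: · MOVEQ
4: ✓ CMP  NZCV=1010
5: · ADDEQ
6: ✓ MOVVC  r0←0x81
7: ✓ MOVMI  r5←0x84

FIX = (r0, 0x81)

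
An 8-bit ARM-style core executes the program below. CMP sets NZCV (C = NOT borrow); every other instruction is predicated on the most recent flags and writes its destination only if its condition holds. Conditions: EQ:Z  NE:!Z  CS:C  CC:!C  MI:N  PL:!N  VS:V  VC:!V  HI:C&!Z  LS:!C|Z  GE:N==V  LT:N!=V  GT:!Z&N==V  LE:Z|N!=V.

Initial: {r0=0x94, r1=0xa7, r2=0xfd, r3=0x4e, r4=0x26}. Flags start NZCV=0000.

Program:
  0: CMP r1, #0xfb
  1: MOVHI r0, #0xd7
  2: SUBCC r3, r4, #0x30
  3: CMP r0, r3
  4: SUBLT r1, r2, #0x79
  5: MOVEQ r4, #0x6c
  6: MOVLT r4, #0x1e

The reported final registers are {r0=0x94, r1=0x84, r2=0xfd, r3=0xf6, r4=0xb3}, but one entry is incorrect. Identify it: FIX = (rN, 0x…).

[0] flags=1000 → (cmp)
[1] flags=1000 HI?F → skip
[2] flags=1000 CC?T → r3=0xf6
[3] flags=1000 → (cmp)
[4] flags=1000 LT?T → r1=0x84
[5] flags=1000 EQ?F → skip
[6] flags=1000 LT?T → r4=0x1e

FIX = (r4, 0x1e)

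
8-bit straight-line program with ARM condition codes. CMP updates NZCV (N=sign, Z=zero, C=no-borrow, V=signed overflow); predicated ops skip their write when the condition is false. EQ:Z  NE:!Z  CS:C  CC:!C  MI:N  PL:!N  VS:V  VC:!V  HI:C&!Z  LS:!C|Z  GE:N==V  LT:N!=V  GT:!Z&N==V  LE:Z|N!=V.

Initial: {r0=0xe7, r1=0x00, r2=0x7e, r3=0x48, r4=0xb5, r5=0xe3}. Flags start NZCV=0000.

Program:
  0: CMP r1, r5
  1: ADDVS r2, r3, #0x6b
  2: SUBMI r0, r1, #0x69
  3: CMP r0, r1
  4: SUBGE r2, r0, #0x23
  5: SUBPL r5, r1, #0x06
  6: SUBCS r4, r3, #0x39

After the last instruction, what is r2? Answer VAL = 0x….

VAL = 0x7e

[0] flags=0000 → (cmp)
[1] flags=0000 VS?F → skip
[2] flags=0000 MI?F → skip
[3] flags=1010 → (cmp)
[4] flags=1010 GE?F → skip
[5] flags=1010 PL?F → skip
[6] flags=1010 CS?T → r4=0x0f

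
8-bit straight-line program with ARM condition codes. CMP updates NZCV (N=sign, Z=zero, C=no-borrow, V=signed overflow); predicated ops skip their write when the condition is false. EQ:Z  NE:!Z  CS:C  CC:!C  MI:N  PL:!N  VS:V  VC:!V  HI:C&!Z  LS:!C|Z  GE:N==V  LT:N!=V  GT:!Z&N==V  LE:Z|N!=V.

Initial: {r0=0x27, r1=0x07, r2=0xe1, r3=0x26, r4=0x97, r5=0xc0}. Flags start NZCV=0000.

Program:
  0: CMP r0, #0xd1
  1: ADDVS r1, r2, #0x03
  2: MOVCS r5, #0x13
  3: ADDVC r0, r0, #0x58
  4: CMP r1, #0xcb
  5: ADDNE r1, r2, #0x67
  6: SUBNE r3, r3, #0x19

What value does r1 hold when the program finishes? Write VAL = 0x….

VAL = 0x48

[0] flags=0000 → (cmp)
[1] flags=0000 VS?F → skip
[2] flags=0000 CS?F → skip
[3] flags=0000 VC?T → r0=0x7f
[4] flags=0000 → (cmp)
[5] flags=0000 NE?T → r1=0x48
[6] flags=0000 NE?T → r3=0x0d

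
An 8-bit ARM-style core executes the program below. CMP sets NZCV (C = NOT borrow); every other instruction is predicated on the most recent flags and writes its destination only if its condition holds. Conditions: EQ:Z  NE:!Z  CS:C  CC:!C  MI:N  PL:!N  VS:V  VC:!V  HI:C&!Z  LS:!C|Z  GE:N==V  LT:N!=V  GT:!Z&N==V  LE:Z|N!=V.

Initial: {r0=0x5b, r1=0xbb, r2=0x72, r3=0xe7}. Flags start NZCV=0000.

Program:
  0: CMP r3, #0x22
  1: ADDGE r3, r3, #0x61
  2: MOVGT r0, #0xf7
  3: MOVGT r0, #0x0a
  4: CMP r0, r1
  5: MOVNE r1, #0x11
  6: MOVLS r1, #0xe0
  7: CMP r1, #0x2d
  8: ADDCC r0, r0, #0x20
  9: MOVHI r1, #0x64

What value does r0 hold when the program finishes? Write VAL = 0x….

[0] flags=1010 → (cmp)
[1] flags=1010 GE?F → skip
[2] flags=1010 GT?F → skip
[3] flags=1010 GT?F → skip
[4] flags=1001 → (cmp)
[5] flags=1001 NE?T → r1=0x11
[6] flags=1001 LS?T → r1=0xe0
[7] flags=1010 → (cmp)
[8] flags=1010 CC?F → skip
[9] flags=1010 HI?T → r1=0x64

VAL = 0x5b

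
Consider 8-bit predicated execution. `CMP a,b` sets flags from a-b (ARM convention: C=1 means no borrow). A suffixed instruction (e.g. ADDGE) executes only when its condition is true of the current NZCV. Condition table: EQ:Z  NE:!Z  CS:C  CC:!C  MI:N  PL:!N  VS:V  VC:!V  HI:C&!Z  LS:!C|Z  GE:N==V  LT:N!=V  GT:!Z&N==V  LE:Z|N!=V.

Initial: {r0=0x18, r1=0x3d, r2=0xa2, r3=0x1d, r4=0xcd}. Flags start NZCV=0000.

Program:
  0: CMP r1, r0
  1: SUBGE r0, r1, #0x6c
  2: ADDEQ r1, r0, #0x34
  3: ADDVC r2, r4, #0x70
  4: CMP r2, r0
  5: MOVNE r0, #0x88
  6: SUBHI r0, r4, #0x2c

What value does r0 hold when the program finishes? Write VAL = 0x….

VAL = 0x88

[0] flags=0010 → (cmp)
[1] flags=0010 GE?T → r0=0xd1
[2] flags=0010 EQ?F → skip
[3] flags=0010 VC?T → r2=0x3d
[4] flags=0000 → (cmp)
[5] flags=0000 NE?T → r0=0x88
[6] flags=0000 HI?F → skip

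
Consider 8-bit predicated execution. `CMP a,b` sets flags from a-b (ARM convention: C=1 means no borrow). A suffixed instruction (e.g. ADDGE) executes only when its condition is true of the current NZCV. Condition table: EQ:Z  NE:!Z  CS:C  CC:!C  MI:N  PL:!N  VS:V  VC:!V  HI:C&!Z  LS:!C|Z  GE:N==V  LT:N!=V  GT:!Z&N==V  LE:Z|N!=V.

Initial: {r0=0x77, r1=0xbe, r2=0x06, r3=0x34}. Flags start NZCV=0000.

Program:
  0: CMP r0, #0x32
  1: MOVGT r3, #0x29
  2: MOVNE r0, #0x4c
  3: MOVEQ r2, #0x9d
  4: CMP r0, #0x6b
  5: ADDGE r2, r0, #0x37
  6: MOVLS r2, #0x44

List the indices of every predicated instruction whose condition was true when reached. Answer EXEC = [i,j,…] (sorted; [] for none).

EXEC = [1,2,6]

[0] flags=0010 → (cmp)
[1] flags=0010 GT?T → r3=0x29
[2] flags=0010 NE?T → r0=0x4c
[3] flags=0010 EQ?F → skip
[4] flags=1000 → (cmp)
[5] flags=1000 GE?F → skip
[6] flags=1000 LS?T → r2=0x44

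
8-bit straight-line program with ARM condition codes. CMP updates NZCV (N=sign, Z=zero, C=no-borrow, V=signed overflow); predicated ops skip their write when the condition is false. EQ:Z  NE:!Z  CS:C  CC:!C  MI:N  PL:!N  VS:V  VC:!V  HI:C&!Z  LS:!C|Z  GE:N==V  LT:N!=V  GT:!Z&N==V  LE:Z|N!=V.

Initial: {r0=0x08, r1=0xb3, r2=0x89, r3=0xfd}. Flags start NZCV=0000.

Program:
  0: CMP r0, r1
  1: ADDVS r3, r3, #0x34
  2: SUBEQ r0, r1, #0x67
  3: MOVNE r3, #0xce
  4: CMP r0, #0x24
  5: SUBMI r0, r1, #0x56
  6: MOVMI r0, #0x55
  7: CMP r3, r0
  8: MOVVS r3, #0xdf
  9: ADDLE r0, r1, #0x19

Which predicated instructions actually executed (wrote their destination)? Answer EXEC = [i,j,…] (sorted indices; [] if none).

EXEC = [3,5,6,8,9]

[0] flags=0000 → (cmp)
[1] flags=0000 VS?F → skip
[2] flags=0000 EQ?F → skip
[3] flags=0000 NE?T → r3=0xce
[4] flags=1000 → (cmp)
[5] flags=1000 MI?T → r0=0x5d
[6] flags=1000 MI?T → r0=0x55
[7] flags=0011 → (cmp)
[8] flags=0011 VS?T → r3=0xdf
[9] flags=0011 LE?T → r0=0xcc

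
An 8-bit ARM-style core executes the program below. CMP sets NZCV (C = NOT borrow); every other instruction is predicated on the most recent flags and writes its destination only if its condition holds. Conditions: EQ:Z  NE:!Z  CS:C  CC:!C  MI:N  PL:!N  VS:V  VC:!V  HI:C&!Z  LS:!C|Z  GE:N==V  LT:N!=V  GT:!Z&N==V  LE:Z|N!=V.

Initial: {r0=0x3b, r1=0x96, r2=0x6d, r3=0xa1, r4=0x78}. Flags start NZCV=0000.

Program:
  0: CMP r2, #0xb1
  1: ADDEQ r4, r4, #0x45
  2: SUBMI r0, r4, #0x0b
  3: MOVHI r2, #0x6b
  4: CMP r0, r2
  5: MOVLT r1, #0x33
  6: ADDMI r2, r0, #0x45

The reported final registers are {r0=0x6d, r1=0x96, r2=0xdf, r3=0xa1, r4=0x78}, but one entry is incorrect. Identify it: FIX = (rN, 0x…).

FIX = (r2, 0x6d)

0: ✓ CMP  NZCV=1001
1: · ADDEQ
2: ✓ SUBMI  r0←0x6d
3: · MOVHI
4: ✓ CMP  NZCV=0110
5: · MOVLT
6: · ADDMI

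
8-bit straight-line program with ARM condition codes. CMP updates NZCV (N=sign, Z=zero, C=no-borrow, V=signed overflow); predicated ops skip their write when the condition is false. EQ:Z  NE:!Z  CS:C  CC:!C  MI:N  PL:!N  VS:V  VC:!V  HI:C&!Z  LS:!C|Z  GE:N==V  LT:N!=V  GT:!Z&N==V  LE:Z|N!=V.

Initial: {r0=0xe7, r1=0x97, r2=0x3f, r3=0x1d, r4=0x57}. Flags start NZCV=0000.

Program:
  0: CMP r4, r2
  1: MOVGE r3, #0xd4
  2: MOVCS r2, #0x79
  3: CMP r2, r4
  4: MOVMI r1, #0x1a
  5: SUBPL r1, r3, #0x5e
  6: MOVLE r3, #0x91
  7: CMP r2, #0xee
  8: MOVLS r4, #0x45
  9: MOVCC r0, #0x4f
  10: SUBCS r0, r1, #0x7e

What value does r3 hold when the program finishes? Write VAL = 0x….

VAL = 0xd4

0: ✓ CMP  NZCV=0010
1: ✓ MOVGE  r3←0xd4
2: ✓ MOVCS  r2←0x79
3: ✓ CMP  NZCV=0010
4: · MOVMI
5: ✓ SUBPL  r1←0x76
6: · MOVLE
7: ✓ CMP  NZCV=1001
8: ✓ MOVLS  r4←0x45
9: ✓ MOVCC  r0←0x4f
10: · SUBCS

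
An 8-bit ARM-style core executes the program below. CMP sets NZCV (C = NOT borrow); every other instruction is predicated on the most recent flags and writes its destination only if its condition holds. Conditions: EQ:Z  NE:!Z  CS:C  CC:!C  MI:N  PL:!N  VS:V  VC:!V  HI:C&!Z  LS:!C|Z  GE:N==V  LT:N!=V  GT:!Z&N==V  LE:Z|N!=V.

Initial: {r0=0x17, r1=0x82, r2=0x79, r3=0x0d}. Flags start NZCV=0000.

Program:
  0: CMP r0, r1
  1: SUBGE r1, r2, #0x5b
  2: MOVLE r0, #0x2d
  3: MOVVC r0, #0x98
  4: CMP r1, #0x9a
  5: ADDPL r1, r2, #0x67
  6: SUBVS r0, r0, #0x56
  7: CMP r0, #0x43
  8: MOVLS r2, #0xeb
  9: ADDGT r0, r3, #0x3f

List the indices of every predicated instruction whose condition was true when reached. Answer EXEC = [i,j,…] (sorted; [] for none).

0: ✓ CMP  NZCV=1001
1: ✓ SUBGE  r1←0x1e
2: · MOVLE
3: · MOVVC
4: ✓ CMP  NZCV=1001
5: · ADDPL
6: ✓ SUBVS  r0←0xc1
7: ✓ CMP  NZCV=0011
8: · MOVLS
9: · ADDGT

EXEC = [1,6]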